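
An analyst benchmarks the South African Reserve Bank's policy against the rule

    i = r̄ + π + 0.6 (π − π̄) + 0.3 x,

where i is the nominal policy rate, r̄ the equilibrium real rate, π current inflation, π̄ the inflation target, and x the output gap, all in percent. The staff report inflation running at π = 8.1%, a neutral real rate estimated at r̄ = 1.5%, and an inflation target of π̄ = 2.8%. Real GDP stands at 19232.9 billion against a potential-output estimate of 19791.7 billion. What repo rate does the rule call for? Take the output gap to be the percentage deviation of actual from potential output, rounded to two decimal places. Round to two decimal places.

11.93%

Output gap = 100 × (19232.9 − 19791.7) / 19791.7 = -2.82%.
i = 1.50 + 8.10 + 0.6 × (8.10 − 2.80) + 0.3 × (-2.82)
   = 1.50 + 8.1 + 3.18 − 0.846 = 11.93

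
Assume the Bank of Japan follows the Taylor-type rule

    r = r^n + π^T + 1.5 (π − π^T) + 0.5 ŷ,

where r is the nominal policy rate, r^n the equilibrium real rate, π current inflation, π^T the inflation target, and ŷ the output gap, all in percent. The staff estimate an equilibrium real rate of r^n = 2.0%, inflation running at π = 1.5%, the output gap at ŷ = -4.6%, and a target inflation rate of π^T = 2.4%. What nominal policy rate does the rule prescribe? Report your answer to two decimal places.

r = 2.0 + 2.4 + 1.5 × (1.5 − 2.4) + 0.5 × (-4.6)
   = 2.0 + 2.4 − 1.35 − 2.3 = 0.75

0.75%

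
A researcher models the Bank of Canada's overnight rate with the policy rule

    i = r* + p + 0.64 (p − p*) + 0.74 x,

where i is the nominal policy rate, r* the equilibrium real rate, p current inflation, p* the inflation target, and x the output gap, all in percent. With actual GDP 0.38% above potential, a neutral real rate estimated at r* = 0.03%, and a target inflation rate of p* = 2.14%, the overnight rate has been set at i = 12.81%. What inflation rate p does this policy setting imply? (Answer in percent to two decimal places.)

8.46%

Output 0.38% above potential → x = 0.38.
Collecting p: i = r* + (1 + 0.64) p − 0.64 p* + 0.74 x
1.64 p = 12.81 − 0.03 + 0.64 × 2.14 − 0.74 × 0.38 = 13.8684
p = 13.8684 / 1.64 = 8.46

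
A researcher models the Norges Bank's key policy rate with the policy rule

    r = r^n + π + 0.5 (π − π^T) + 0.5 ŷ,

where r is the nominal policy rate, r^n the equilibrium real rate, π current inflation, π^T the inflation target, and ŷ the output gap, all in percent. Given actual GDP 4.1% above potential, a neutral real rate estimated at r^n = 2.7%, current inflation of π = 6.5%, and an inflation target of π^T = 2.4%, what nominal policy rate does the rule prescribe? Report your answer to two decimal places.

13.30%

Output 4.1% above potential → ŷ = 4.1.
r = 2.7 + 6.5 + 0.5 × (6.5 − 2.4) + 0.5 × 4.1
   = 2.7 + 6.5 + 2.05 + 2.05 = 13.30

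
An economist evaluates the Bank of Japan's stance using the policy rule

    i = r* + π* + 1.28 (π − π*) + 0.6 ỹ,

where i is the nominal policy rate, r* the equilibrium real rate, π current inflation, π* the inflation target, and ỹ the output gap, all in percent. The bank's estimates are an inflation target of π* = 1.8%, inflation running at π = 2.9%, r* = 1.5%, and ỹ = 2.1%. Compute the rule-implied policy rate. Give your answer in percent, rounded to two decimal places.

5.97%

i = 1.5 + 1.8 + 1.28 × (2.9 − 1.8) + 0.6 × 2.1
   = 1.5 + 1.8 + 1.408 + 1.26 = 5.97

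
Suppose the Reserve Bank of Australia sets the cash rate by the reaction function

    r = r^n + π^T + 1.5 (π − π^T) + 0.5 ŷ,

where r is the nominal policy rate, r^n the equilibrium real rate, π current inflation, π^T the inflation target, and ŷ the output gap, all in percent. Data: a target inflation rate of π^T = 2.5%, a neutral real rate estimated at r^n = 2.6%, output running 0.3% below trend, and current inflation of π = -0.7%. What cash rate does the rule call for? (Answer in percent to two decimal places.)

Output 0.3% below potential → ŷ = -0.3.
r = 2.6 + 2.5 + 1.5 × (-0.7 − 2.5) + 0.5 × (-0.3)
   = 2.6 + 2.5 − 4.8 − 0.15 = 0.15

0.15%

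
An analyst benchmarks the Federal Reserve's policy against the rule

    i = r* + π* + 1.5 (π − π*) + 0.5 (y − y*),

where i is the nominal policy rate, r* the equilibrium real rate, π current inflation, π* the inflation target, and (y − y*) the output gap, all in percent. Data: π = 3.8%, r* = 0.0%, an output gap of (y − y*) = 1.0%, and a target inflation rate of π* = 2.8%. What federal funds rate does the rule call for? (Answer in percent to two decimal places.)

4.80%

i = 0.0 + 2.8 + 1.5 × (3.8 − 2.8) + 0.5 × 1.0
   = 0.0 + 2.8 + 1.5 + 0.5 = 4.80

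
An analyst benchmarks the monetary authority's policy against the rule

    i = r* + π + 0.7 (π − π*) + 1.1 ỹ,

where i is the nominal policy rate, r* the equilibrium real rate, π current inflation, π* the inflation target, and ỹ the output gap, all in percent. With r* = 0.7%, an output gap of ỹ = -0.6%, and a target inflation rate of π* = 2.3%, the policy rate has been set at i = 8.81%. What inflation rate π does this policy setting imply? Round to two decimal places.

6.11%

Collecting π: i = r* + (1 + 0.7) π − 0.7 π* + 1.1 ỹ
1.7 π = 8.81 − 0.7 + 0.7 × 2.3 − 1.1 × (-0.6) = 10.38
π = 10.38 / 1.7 = 6.11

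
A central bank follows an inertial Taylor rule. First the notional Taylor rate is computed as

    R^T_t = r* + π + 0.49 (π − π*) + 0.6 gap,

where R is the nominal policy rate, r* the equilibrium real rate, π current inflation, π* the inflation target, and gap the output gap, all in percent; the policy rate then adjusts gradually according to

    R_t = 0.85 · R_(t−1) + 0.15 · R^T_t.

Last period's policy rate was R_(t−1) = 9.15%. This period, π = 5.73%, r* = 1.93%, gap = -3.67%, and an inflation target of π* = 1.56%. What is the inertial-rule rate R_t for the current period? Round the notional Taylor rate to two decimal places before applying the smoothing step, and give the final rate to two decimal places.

8.90%

R^T_t = 1.93 + 5.73 + 0.49 × (5.73 − 1.56) + 0.6 × (-3.67)
   = 1.93 + 5.73 + 2.0433 − 2.202 = 7.50
R_t = 0.85 × 9.15 + 0.15 × 7.50 = 7.7775 + 1.125 = 8.90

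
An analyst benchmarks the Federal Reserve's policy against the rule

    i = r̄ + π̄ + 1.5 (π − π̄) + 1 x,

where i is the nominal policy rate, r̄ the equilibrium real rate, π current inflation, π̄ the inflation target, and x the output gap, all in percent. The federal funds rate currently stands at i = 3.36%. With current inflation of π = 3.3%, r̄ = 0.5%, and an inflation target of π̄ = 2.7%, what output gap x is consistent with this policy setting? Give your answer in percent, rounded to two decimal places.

1 x = 3.36 − 0.5 − 2.7 − 1.5 × (3.3 − 2.7) = -0.74
x = -0.74 / 1 = -0.74

-0.74%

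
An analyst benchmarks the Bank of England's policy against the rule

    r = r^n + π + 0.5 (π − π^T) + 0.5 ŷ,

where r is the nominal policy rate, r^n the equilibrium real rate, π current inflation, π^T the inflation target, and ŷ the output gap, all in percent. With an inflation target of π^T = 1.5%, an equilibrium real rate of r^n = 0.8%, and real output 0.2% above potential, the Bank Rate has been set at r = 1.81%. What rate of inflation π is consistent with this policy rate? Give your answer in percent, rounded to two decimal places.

1.11%

Output 0.2% above potential → ŷ = 0.2.
Collecting π: r = r^n + (1 + 0.5) π − 0.5 π^T + 0.5 ŷ
1.5 π = 1.81 − 0.8 + 0.5 × 1.5 − 0.5 × 0.2 = 1.66
π = 1.66 / 1.5 = 1.11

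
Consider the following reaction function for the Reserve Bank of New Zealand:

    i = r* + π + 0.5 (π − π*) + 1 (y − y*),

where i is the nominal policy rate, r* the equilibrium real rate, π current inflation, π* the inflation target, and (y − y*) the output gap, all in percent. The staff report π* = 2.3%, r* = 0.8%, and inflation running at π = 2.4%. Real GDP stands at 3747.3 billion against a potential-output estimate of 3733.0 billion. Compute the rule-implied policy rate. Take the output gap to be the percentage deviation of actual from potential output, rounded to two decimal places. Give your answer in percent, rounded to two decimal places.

3.63%

Output gap = 100 × (3747.3 − 3733.0) / 3733.0 = 0.38%.
i = 0.80 + 2.40 + 0.5 × (2.40 − 2.30) + 1 × 0.38
   = 0.80 + 2.4 + 0.05 + 0.38 = 3.63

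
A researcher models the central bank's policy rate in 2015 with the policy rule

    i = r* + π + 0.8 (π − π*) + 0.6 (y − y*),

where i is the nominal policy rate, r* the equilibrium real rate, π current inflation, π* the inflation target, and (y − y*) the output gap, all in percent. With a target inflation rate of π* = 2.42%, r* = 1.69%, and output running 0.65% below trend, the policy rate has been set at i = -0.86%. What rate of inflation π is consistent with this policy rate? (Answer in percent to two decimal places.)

-0.12%

Output 0.65% below potential → (y − y*) = -0.65.
Collecting π: i = r* + (1 + 0.8) π − 0.8 π* + 0.6 (y − y*)
1.8 π = -0.86 − 1.69 + 0.8 × 2.42 − 0.6 × (-0.65) = -0.224
π = -0.224 / 1.8 = -0.12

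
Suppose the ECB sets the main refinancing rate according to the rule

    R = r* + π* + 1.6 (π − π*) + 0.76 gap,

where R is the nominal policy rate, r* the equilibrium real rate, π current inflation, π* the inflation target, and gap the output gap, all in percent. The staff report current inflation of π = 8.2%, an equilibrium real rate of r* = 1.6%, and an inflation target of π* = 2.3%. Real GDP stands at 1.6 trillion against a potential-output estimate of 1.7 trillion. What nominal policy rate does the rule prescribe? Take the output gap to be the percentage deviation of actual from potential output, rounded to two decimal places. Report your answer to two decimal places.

Output gap = 100 × (1.6 − 1.7) / 1.7 = -5.88%.
R = 1.60 + 2.30 + 1.6 × (8.20 − 2.30) + 0.76 × (-5.88)
   = 1.60 + 2.3 + 9.44 − 4.4688 = 8.87

8.87%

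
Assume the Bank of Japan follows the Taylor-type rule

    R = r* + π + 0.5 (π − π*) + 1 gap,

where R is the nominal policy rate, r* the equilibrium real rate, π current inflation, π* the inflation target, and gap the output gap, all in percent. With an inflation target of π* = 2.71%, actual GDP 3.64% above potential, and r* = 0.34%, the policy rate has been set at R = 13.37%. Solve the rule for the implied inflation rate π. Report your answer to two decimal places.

Output 3.64% above potential → gap = 3.64.
Collecting π: R = r* + (1 + 0.5) π − 0.5 π* + 1 gap
1.5 π = 13.37 − 0.34 + 0.5 × 2.71 − 1 × 3.64 = 10.745
π = 10.745 / 1.5 = 7.16

7.16%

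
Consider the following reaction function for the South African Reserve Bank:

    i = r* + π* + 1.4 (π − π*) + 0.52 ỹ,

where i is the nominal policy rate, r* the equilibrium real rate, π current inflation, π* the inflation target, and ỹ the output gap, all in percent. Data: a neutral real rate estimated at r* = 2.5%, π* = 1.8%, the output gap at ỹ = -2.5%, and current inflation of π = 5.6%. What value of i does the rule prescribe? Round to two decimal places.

8.32%

i = 2.5 + 1.8 + 1.4 × (5.6 − 1.8) + 0.52 × (-2.5)
   = 2.5 + 1.8 + 5.32 − 1.3 = 8.32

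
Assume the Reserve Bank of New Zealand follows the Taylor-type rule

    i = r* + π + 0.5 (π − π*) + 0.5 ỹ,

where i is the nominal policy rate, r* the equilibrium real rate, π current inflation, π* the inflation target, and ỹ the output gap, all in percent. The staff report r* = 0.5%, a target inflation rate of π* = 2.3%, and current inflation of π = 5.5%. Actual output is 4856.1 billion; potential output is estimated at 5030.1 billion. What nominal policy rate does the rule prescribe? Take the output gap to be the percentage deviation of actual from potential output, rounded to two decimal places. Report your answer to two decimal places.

Output gap = 100 × (4856.1 − 5030.1) / 5030.1 = -3.46%.
i = 0.50 + 5.50 + 0.5 × (5.50 − 2.30) + 0.5 × (-3.46)
   = 0.50 + 5.5 + 1.6 − 1.73 = 5.87

5.87%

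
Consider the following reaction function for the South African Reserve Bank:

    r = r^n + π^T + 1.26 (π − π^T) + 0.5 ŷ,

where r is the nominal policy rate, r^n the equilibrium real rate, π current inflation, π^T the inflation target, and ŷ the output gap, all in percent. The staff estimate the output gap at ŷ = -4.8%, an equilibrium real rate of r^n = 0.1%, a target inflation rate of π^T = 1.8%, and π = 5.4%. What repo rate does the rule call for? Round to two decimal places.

r = 0.1 + 1.8 + 1.26 × (5.4 − 1.8) + 0.5 × (-4.8)
   = 0.1 + 1.8 + 4.536 − 2.4 = 4.04

4.04%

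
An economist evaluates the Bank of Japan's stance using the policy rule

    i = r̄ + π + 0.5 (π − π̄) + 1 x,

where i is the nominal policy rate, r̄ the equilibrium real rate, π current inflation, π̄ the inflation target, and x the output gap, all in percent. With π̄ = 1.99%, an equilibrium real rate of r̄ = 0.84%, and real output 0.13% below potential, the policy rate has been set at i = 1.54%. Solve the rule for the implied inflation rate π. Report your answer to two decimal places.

Output 0.13% below potential → x = -0.13.
Collecting π: i = r̄ + (1 + 0.5) π − 0.5 π̄ + 1 x
1.5 π = 1.54 − 0.84 + 0.5 × 1.99 − 1 × (-0.13) = 1.825
π = 1.825 / 1.5 = 1.22

1.22%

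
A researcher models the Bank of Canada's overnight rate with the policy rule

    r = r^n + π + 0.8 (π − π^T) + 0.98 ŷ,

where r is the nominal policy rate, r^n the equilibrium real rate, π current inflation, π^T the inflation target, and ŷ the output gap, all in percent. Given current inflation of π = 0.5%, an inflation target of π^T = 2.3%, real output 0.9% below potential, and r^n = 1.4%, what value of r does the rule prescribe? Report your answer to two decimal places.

-0.42%

Output 0.9% below potential → ŷ = -0.9.
r = 1.4 + 0.5 + 0.8 × (0.5 − 2.3) + 0.98 × (-0.9)
   = 1.4 + 0.5 − 1.44 − 0.882 = -0.42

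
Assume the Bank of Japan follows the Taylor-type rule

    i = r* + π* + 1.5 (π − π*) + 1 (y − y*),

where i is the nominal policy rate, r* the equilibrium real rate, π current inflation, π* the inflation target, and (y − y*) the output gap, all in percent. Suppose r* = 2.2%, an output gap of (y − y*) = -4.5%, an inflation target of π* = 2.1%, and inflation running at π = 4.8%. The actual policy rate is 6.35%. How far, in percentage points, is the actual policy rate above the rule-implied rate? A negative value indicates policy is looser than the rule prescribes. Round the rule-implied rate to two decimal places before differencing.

2.50 pp

i = 2.2 + 2.1 + 1.5 × (4.8 − 2.1) + 1 × (-4.5)
   = 2.2 + 2.1 + 4.05 − 4.5 = 3.85
Deviation = 6.35 − 3.85 = 2.50 pp.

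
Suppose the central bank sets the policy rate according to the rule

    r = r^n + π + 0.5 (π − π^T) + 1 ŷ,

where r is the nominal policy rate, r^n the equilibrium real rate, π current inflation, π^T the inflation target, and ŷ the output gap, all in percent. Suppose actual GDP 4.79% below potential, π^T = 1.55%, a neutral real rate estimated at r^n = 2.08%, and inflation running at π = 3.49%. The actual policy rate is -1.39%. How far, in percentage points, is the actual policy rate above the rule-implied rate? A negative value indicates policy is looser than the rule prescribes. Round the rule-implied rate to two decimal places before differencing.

-3.14 pp

Output 4.79% below potential → ŷ = -4.79.
r = 2.08 + 3.49 + 0.5 × (3.49 − 1.55) + 1 × (-4.79)
   = 2.08 + 3.49 + 0.97 − 4.79 = 1.75
Deviation = -1.39 − 1.75 = -3.14 pp.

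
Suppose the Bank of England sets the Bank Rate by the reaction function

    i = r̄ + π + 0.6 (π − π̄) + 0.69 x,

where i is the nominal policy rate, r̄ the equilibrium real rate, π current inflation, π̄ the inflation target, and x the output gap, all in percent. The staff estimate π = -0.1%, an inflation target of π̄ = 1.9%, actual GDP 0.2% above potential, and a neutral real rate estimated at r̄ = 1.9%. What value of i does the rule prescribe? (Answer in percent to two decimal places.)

0.74%

Output 0.2% above potential → x = 0.2.
i = 1.9 + (-0.1) + 0.6 × (-0.1 − 1.9) + 0.69 × 0.2
   = 1.9 − 0.1 − 1.2 + 0.138 = 0.74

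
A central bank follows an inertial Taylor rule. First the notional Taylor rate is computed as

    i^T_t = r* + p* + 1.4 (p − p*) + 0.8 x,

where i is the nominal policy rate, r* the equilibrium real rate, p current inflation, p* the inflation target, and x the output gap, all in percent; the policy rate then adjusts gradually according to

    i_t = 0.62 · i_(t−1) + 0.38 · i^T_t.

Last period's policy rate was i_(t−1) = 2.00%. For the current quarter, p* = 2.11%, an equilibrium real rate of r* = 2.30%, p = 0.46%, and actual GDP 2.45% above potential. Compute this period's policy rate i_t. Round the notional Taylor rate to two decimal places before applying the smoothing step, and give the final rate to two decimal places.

Output 2.45% above potential → x = 2.45.
i^T_t = 2.30 + 2.11 + 1.4 × (0.46 − 2.11) + 0.8 × 2.45
   = 2.30 + 2.11 − 2.31 + 1.96 = 4.06
i_t = 0.62 × 2.00 + 0.38 × 4.06 = 1.24 + 1.5428 = 2.78

2.78%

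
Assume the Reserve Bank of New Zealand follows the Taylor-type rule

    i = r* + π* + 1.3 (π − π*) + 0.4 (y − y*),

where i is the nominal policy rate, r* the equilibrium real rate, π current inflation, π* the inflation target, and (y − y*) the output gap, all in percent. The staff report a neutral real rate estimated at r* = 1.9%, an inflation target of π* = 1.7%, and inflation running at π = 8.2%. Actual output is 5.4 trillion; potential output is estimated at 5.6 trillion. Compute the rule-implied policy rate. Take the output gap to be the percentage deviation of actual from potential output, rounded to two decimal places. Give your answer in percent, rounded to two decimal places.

10.62%

Output gap = 100 × (5.4 − 5.6) / 5.6 = -3.57%.
i = 1.90 + 1.70 + 1.3 × (8.20 − 1.70) + 0.4 × (-3.57)
   = 1.90 + 1.7 + 8.45 − 1.428 = 10.62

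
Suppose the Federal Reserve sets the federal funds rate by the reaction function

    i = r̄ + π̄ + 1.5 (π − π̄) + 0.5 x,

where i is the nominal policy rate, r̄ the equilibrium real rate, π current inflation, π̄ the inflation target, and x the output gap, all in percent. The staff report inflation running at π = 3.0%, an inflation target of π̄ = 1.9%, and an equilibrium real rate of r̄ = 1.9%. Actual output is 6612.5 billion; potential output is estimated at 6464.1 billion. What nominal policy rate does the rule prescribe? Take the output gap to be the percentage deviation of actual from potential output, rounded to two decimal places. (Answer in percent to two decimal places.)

6.60%

Output gap = 100 × (6612.5 − 6464.1) / 6464.1 = 2.30%.
i = 1.90 + 1.90 + 1.5 × (3.00 − 1.90) + 0.5 × 2.30
   = 1.90 + 1.9 + 1.65 + 1.15 = 6.60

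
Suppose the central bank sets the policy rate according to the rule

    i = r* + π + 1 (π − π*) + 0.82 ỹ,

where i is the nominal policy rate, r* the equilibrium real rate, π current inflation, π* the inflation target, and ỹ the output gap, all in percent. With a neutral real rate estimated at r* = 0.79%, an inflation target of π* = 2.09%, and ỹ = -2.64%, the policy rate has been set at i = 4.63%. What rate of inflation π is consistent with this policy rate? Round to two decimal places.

4.05%

Collecting π: i = r* + (1 + 1) π − 1 π* + 0.82 ỹ
2 π = 4.63 − 0.79 + 1 × 2.09 − 0.82 × (-2.64) = 8.0948
π = 8.0948 / 2 = 4.05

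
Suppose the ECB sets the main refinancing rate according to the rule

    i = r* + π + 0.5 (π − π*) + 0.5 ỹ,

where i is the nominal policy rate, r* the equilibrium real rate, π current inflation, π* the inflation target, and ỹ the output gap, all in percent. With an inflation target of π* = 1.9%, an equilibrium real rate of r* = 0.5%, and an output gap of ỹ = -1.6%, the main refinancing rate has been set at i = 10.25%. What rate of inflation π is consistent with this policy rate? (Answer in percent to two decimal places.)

7.67%

Collecting π: i = r* + (1 + 0.5) π − 0.5 π* + 0.5 ỹ
1.5 π = 10.25 − 0.5 + 0.5 × 1.9 − 0.5 × (-1.6) = 11.5
π = 11.5 / 1.5 = 7.67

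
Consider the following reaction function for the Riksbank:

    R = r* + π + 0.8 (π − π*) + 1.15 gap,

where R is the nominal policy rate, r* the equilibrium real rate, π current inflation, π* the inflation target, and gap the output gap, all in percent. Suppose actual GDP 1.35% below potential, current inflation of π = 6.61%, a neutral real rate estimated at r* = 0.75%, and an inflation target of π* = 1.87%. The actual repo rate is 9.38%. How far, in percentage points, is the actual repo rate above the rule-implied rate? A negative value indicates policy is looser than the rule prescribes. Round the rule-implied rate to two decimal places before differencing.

Output 1.35% below potential → gap = -1.35.
R = 0.75 + 6.61 + 0.8 × (6.61 − 1.87) + 1.15 × (-1.35)
   = 0.75 + 6.61 + 3.792 − 1.5525 = 9.60
Deviation = 9.38 − 9.60 = -0.22 pp.

-0.22 pp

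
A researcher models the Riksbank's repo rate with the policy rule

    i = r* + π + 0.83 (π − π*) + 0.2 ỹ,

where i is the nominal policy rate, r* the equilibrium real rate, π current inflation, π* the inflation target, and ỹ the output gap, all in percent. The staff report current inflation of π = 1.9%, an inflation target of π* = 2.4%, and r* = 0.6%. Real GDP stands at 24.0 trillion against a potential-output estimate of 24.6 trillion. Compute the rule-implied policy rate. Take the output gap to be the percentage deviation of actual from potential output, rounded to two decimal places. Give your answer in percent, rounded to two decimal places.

1.60%

Output gap = 100 × (24.0 − 24.6) / 24.6 = -2.44%.
i = 0.60 + 1.90 + 0.83 × (1.90 − 2.40) + 0.2 × (-2.44)
   = 0.60 + 1.9 − 0.415 − 0.488 = 1.60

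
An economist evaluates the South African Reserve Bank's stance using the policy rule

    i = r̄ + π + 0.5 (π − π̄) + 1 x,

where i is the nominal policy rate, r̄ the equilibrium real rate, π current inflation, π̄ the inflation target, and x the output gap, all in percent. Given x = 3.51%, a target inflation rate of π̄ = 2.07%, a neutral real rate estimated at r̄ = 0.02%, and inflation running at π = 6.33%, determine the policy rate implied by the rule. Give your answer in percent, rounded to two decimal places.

i = 0.02 + 6.33 + 0.5 × (6.33 − 2.07) + 1 × 3.51
   = 0.02 + 6.33 + 2.13 + 3.51 = 11.99

11.99%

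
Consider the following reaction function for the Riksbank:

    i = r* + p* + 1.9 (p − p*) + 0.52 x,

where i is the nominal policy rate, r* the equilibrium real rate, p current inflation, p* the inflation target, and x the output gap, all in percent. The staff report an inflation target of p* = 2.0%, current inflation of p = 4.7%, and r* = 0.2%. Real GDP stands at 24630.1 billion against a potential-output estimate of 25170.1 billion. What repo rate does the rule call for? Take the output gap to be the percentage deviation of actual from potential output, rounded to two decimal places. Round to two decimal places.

Output gap = 100 × (24630.1 − 25170.1) / 25170.1 = -2.15%.
i = 0.20 + 2.00 + 1.9 × (4.70 − 2.00) + 0.52 × (-2.15)
   = 0.20 + 2 + 5.13 − 1.118 = 6.21

6.21%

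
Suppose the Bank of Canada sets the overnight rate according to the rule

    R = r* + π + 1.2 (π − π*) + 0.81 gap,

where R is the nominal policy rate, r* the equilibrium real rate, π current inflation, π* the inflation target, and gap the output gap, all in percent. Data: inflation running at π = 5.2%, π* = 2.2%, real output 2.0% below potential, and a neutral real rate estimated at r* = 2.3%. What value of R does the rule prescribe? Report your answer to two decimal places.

Output 2.0% below potential → gap = -2.0.
R = 2.3 + 5.2 + 1.2 × (5.2 − 2.2) + 0.81 × (-2.0)
   = 2.3 + 5.2 + 3.6 − 1.62 = 9.48

9.48%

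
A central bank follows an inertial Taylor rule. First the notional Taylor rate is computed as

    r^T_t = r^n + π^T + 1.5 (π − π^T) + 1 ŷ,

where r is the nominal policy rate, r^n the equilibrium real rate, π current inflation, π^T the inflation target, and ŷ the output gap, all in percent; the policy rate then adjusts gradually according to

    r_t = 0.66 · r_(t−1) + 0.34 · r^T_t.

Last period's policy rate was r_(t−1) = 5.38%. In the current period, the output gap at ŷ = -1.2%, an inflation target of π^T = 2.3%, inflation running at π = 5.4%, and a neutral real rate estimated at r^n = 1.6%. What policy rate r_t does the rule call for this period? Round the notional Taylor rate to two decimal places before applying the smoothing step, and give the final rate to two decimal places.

6.05%

r^T_t = 1.6 + 2.3 + 1.5 × (5.4 − 2.3) + 1 × (-1.2)
   = 1.6 + 2.3 + 4.65 − 1.2 = 7.35
r_t = 0.66 × 5.38 + 0.34 × 7.35 = 3.5508 + 2.499 = 6.05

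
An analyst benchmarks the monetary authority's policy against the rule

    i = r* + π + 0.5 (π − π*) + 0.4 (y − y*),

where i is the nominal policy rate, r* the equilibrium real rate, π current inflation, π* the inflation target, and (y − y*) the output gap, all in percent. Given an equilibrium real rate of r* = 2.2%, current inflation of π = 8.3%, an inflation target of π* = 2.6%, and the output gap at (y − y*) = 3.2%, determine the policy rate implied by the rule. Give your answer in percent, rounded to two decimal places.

i = 2.2 + 8.3 + 0.5 × (8.3 − 2.6) + 0.4 × 3.2
   = 2.2 + 8.3 + 2.85 + 1.28 = 14.63

14.63%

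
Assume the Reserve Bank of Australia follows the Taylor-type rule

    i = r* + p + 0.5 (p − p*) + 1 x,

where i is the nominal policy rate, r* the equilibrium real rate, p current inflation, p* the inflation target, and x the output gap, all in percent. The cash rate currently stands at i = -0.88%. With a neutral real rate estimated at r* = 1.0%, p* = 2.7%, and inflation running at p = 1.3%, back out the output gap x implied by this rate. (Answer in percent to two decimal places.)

-2.48%

1 x = -0.88 − 1.0 − 1.3 − 0.5 × (1.3 − 2.7) = -2.48
x = -2.48 / 1 = -2.48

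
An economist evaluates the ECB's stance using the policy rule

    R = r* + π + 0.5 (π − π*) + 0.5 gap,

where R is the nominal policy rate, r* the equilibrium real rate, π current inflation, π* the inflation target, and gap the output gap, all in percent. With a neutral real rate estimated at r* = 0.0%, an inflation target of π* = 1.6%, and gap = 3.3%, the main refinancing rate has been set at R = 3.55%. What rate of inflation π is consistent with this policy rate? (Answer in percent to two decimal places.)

1.80%

Collecting π: R = r* + (1 + 0.5) π − 0.5 π* + 0.5 gap
1.5 π = 3.55 − 0.0 + 0.5 × 1.6 − 0.5 × 3.3 = 2.7
π = 2.7 / 1.5 = 1.80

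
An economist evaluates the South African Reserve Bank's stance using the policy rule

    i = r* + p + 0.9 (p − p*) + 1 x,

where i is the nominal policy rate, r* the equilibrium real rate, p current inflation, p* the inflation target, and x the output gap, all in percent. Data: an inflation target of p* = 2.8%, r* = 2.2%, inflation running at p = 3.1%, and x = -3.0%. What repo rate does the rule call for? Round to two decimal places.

2.57%

i = 2.2 + 3.1 + 0.9 × (3.1 − 2.8) + 1 × (-3.0)
   = 2.2 + 3.1 + 0.27 − 3 = 2.57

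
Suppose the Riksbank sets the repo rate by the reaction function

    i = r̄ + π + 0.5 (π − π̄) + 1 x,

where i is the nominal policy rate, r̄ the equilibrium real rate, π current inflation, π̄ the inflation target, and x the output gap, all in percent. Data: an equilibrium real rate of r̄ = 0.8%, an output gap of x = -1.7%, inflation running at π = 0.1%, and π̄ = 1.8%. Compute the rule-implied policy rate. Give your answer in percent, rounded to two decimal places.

-1.65%

i = 0.8 + 0.1 + 0.5 × (0.1 − 1.8) + 1 × (-1.7)
   = 0.8 + 0.1 − 0.85 − 1.7 = -1.65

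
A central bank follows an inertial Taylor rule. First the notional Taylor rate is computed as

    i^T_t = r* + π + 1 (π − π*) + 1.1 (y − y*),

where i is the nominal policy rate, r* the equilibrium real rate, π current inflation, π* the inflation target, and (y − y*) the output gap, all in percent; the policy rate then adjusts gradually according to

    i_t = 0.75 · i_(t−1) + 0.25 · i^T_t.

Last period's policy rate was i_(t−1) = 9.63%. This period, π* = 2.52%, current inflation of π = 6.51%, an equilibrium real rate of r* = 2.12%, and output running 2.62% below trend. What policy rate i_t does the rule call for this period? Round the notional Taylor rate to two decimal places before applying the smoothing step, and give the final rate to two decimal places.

Output 2.62% below potential → (y − y*) = -2.62.
i^T_t = 2.12 + 6.51 + 1 × (6.51 − 2.52) + 1.1 × (-2.62)
   = 2.12 + 6.51 + 3.99 − 2.882 = 9.74
i_t = 0.75 × 9.63 + 0.25 × 9.74 = 7.2225 + 2.435 = 9.66

9.66%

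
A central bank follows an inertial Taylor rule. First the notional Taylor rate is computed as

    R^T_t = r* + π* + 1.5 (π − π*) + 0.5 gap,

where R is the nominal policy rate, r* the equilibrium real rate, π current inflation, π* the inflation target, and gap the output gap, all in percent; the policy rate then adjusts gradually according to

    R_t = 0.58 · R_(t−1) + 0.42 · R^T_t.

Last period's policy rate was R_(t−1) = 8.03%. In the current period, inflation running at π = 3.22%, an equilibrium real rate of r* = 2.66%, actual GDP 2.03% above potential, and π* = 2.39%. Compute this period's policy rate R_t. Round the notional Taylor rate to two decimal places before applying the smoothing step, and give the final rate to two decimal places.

7.73%

Output 2.03% above potential → gap = 2.03.
R^T_t = 2.66 + 2.39 + 1.5 × (3.22 − 2.39) + 0.5 × 2.03
   = 2.66 + 2.39 + 1.245 + 1.015 = 7.31
R_t = 0.58 × 8.03 + 0.42 × 7.31 = 4.6574 + 3.0702 = 7.73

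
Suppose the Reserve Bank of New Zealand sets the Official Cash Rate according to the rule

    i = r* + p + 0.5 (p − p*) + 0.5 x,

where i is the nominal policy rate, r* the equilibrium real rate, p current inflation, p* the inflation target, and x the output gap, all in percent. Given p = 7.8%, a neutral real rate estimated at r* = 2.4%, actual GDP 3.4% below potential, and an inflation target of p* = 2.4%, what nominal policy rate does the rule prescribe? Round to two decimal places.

11.20%

Output 3.4% below potential → x = -3.4.
i = 2.4 + 7.8 + 0.5 × (7.8 − 2.4) + 0.5 × (-3.4)
   = 2.4 + 7.8 + 2.7 − 1.7 = 11.20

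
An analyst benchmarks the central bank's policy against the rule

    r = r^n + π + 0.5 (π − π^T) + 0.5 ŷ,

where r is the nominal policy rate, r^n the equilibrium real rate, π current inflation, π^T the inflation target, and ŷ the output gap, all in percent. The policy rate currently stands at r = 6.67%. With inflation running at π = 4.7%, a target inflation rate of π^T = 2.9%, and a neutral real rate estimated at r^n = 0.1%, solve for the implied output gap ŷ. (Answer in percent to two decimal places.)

0.5 ŷ = 6.67 − 0.1 − 4.7 − 0.5 × (4.7 − 2.9) = 0.97
ŷ = 0.97 / 0.5 = 1.94

1.94%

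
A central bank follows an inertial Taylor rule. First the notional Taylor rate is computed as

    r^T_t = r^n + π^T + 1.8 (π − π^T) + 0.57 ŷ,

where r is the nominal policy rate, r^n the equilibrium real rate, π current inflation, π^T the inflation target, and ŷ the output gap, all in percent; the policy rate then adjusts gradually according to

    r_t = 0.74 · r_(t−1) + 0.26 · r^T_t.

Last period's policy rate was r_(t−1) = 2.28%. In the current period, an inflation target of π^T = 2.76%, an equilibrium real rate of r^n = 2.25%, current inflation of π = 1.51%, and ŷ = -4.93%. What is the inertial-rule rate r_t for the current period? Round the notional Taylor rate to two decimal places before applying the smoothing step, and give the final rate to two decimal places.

r^T_t = 2.25 + 2.76 + 1.8 × (1.51 − 2.76) + 0.57 × (-4.93)
   = 2.25 + 2.76 − 2.25 − 2.8101 = -0.05
r_t = 0.74 × 2.28 + 0.26 × (-0.05) = 1.6872 − 0.013 = 1.67

1.67%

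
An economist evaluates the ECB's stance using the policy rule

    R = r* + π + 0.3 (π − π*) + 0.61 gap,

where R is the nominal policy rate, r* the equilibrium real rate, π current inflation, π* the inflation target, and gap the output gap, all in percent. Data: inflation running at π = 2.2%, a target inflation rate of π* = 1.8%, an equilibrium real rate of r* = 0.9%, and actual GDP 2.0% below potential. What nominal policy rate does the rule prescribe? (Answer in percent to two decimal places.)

2.00%

Output 2.0% below potential → gap = -2.0.
R = 0.9 + 2.2 + 0.3 × (2.2 − 1.8) + 0.61 × (-2.0)
   = 0.9 + 2.2 + 0.12 − 1.22 = 2.00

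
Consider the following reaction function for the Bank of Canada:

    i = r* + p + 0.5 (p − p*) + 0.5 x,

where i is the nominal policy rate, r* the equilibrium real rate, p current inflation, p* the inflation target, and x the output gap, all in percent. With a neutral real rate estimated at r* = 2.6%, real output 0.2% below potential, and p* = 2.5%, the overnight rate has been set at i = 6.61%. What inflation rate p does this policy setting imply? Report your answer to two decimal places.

Output 0.2% below potential → x = -0.2.
Collecting p: i = r* + (1 + 0.5) p − 0.5 p* + 0.5 x
1.5 p = 6.61 − 2.6 + 0.5 × 2.5 − 0.5 × (-0.2) = 5.36
p = 5.36 / 1.5 = 3.57

3.57%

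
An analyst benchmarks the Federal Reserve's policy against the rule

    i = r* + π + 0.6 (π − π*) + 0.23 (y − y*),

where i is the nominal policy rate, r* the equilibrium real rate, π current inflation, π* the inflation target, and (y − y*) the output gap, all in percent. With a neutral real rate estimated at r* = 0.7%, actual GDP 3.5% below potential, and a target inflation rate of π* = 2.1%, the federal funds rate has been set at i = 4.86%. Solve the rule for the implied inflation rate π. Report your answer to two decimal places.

Output 3.5% below potential → (y − y*) = -3.5.
Collecting π: i = r* + (1 + 0.6) π − 0.6 π* + 0.23 (y − y*)
1.6 π = 4.86 − 0.7 + 0.6 × 2.1 − 0.23 × (-3.5) = 6.225
π = 6.225 / 1.6 = 3.89

3.89%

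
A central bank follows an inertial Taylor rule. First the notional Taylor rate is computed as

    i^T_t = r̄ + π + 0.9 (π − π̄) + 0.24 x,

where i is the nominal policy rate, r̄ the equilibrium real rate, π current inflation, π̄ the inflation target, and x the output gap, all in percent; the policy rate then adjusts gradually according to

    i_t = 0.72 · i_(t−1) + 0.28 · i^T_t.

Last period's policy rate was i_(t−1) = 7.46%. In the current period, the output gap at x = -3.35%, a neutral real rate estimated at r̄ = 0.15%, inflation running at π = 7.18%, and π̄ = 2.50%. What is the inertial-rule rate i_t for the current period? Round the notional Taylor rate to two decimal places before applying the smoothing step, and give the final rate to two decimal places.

8.38%

i^T_t = 0.15 + 7.18 + 0.9 × (7.18 − 2.50) + 0.24 × (-3.35)
   = 0.15 + 7.18 + 4.212 − 0.804 = 10.74
i_t = 0.72 × 7.46 + 0.28 × 10.74 = 5.3712 + 3.0072 = 8.38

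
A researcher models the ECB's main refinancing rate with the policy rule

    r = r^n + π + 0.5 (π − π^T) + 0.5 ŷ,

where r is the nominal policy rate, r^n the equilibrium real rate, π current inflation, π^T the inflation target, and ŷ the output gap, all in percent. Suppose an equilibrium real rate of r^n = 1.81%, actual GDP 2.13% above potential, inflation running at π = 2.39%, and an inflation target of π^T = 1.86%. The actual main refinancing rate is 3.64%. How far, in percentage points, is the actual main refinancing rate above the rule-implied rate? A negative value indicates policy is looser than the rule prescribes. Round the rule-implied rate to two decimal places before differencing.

-1.89 pp

Output 2.13% above potential → ŷ = 2.13.
r = 1.81 + 2.39 + 0.5 × (2.39 − 1.86) + 0.5 × 2.13
   = 1.81 + 2.39 + 0.265 + 1.065 = 5.53
Deviation = 3.64 − 5.53 = -1.89 pp.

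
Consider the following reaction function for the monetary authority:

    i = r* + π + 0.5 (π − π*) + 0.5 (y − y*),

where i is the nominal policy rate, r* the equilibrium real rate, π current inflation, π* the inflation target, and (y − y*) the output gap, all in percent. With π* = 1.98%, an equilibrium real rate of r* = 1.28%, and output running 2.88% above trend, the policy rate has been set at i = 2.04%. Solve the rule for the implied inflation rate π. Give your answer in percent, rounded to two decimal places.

0.21%

Output 2.88% above potential → (y − y*) = 2.88.
Collecting π: i = r* + (1 + 0.5) π − 0.5 π* + 0.5 (y − y*)
1.5 π = 2.04 − 1.28 + 0.5 × 1.98 − 0.5 × 2.88 = 0.31
π = 0.31 / 1.5 = 0.21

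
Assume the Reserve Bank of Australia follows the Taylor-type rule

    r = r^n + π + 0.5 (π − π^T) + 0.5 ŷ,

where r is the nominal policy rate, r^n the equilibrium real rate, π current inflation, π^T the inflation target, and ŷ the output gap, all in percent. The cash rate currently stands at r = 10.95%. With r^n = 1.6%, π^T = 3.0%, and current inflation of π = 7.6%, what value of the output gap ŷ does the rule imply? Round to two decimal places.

0.5 ŷ = 10.95 − 1.6 − 7.6 − 0.5 × (7.6 − 3.0) = -0.55
ŷ = -0.55 / 0.5 = -1.10

-1.10%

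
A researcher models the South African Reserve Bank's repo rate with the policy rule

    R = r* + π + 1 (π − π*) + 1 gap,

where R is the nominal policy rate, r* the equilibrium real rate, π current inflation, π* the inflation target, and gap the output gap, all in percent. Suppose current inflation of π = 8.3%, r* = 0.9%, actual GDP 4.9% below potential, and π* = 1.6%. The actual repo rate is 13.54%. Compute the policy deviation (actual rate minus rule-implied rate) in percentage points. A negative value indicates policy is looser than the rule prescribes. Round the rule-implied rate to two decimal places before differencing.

Output 4.9% below potential → gap = -4.9.
R = 0.9 + 8.3 + 1 × (8.3 − 1.6) + 1 × (-4.9)
   = 0.9 + 8.3 + 6.7 − 4.9 = 11.00
Deviation = 13.54 − 11.00 = 2.54 pp.

2.54 pp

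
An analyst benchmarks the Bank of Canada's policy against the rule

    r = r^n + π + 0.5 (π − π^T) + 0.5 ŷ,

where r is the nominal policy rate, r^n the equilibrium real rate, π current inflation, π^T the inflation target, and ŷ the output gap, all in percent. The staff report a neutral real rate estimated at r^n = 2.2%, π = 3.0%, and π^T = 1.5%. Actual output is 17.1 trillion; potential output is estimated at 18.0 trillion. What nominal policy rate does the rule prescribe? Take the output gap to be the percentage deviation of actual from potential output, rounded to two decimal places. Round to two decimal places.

Output gap = 100 × (17.1 − 18.0) / 18.0 = -5.00%.
r = 2.20 + 3.00 + 0.5 × (3.00 − 1.50) + 0.5 × (-5.00)
   = 2.20 + 3 + 0.75 − 2.5 = 3.45

3.45%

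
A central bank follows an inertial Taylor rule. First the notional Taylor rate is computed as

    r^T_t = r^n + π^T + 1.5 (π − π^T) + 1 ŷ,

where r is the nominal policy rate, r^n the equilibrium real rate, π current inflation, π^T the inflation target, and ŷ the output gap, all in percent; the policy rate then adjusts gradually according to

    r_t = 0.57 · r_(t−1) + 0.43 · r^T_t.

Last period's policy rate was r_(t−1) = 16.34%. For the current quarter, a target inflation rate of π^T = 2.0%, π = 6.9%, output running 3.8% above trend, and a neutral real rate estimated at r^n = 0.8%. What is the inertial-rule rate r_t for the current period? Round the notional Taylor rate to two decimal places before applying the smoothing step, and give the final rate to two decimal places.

15.31%

Output 3.8% above potential → ŷ = 3.8.
r^T_t = 0.8 + 2.0 + 1.5 × (6.9 − 2.0) + 1 × 3.8
   = 0.8 + 2 + 7.35 + 3.8 = 13.95
r_t = 0.57 × 16.34 + 0.43 × 13.95 = 9.3138 + 5.9985 = 15.31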